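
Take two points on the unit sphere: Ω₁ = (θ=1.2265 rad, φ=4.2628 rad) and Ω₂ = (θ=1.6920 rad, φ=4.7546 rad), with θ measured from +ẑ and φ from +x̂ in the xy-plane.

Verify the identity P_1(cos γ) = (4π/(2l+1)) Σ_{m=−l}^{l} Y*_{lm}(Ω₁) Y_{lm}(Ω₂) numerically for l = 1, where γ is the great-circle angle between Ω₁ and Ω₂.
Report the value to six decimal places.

0.782855

Expand P_1 via completeness: Σ_{m} conj(Y_{1,m}) at Ω₁ times Y_{1,m} at Ω₂ —
  m=-1: -0.141338-0.292900i × +0.014472+0.342654i = +0.098318-0.052669i  (running Σ = +0.098318-0.052669i)
  m=0: +0.164920-0.000000i × -0.059076+0.000000i = -0.009743+0.000000i  (running Σ = +0.088575-0.052669i)
  m=1: +0.141338-0.292900i × -0.014472+0.342654i = +0.098318+0.052669i  (running Σ = +0.186893+0.000000i)
Total Σ_m = +0.186893+0.000000i. Multiply by 4.188790: +0.782855+0.000000i. P_1(cos γ) = 0.782855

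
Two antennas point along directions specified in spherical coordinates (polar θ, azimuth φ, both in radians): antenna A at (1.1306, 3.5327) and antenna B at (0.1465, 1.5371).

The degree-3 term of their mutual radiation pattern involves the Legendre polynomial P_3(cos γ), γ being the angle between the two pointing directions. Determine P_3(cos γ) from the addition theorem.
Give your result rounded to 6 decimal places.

-0.426984

Addition theorem: P_3(cos γ) = (4π/7) Σ_m Y*_{lm}(Ω₁) Y_{lm}(Ω₂), m = −3…3:
  m=-3: Y*=-0.119578-0.284831i  Y=-0.000131+0.001291i  product +0.000383-0.000117i
  m=-2: Y*=+0.252822+0.251218i  Y=-0.021495-0.001451i  product -0.005070-0.005767i
  m=-1: Y*=+0.024900+0.010267i  Y=+0.006188-0.183576i  product +0.002039-0.004507i
  m=+0: Y*=-0.332682-0.000000i  Y=+0.699023+0.000000i  product -0.232553-0.000000i
  m=+1: Y*=-0.024900+0.010267i  Y=-0.006188-0.183576i  product +0.002039+0.004507i
  m=+2: Y*=+0.252822-0.251218i  Y=-0.021495+0.001451i  product -0.005070+0.005767i
  m=+3: Y*=+0.119578-0.284831i  Y=+0.000131+0.001291i  product +0.000383+0.000117i
Total Σ_m = -0.237848+0.000000i. Multiply by 1.795196: -0.426984+0.000000i. P_3(cos γ) = -0.426984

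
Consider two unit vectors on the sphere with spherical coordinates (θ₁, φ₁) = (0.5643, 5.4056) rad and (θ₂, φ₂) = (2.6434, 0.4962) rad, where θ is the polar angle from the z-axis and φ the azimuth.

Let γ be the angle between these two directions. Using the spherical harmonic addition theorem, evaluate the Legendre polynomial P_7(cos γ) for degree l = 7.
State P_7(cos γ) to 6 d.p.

-0.173943

Summing Y*_{l m}(θ₁,φ₁)·Y_{l m}(θ₂,φ₂) over m ∈ [−7, 7]; prefactor 4π/(2·7+1) = 0.837758:
  [-7]  conj(Y_{7,-7})(Ω₁) = 0.00620 + 0.00087j ; Y_{7,-7}(Ω₂) = -0.00269 + 0.00093j ; Δ = -0.00002 + 0.00000j
  [-6]  conj(Y_{7,-6})(Ω₁) = 0.01944 + 0.03148j ; Y_{7,-6}(Ω₂) = 0.01930 + 0.00320j ; Δ = 0.00027 + 0.00067j
  [-5]  conj(Y_{7,-5})(Ω₁) = -0.04239 + 0.12603j ; Y_{7,-5}(Ω₂) = -0.06519 - 0.05066j ; Δ = 0.00915 - 0.00607j
  [-4]  conj(Y_{7,-4})(Ω₁) = -0.29726 + 0.11487j ; Y_{7,-4}(Ω₂) = 0.09507 + 0.21636j ; Δ = -0.05311 - 0.05340j
  [-3]  conj(Y_{7,-3})(Ω₁) = -0.42526 - 0.23722j ; Y_{7,-3}(Ω₂) = 0.03689 - 0.44778j ; Δ = -0.12191 + 0.18167j
  [-2]  conj(Y_{7,-2})(Ω₁) = -0.06487 - 0.34785j ; Y_{7,-2}(Ω₂) = -0.26196 + 0.40123j ; Δ = 0.15656 + 0.06509j
  [-1]  conj(Y_{7,-1})(Ω₁) = -0.10497 + 0.12635j ; Y_{7,-1}(Ω₂) = 0.04148 - 0.02245j ; Δ = -0.00152 + 0.00760j
  [+0]  conj(Y_{7,0})(Ω₁) = -0.41683 + 0.00000j ; Y_{7,0}(Ω₂) = 0.44737 + 0.00000j ; Δ = -0.18648 + 0.00000j
  [+1]  conj(Y_{7,1})(Ω₁) = 0.10497 + 0.12635j ; Y_{7,1}(Ω₂) = -0.04148 - 0.02245j ; Δ = -0.00152 - 0.00760j
  [+2]  conj(Y_{7,2})(Ω₁) = -0.06487 + 0.34785j ; Y_{7,2}(Ω₂) = -0.26196 - 0.40123j ; Δ = 0.15656 - 0.06509j
  [+3]  conj(Y_{7,3})(Ω₁) = 0.42526 - 0.23722j ; Y_{7,3}(Ω₂) = -0.03689 - 0.44778j ; Δ = -0.12191 - 0.18167j
  [+4]  conj(Y_{7,4})(Ω₁) = -0.29726 - 0.11487j ; Y_{7,4}(Ω₂) = 0.09507 - 0.21636j ; Δ = -0.05311 + 0.05340j
  [+5]  conj(Y_{7,5})(Ω₁) = 0.04239 + 0.12603j ; Y_{7,5}(Ω₂) = 0.06519 - 0.05066j ; Δ = 0.00915 + 0.00607j
  [+6]  conj(Y_{7,6})(Ω₁) = 0.01944 - 0.03148j ; Y_{7,6}(Ω₂) = 0.01930 - 0.00320j ; Δ = 0.00027 - 0.00067j
  [+7]  conj(Y_{7,7})(Ω₁) = -0.00620 + 0.00087j ; Y_{7,7}(Ω₂) = 0.00269 + 0.00093j ; Δ = -0.00002 - 0.00000j
Σ over m = -0.20763 - 0.00000j; ×(4π/15) → -0.17394 - 0.00000j. Real part: -0.173943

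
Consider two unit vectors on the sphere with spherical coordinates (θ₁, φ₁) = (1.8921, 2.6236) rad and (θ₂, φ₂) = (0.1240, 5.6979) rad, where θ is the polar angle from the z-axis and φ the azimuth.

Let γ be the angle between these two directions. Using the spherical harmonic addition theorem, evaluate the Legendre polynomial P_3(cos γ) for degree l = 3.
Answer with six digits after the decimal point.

Summing Y*_{l m}(θ₁,φ₁)·Y_{l m}(θ₂,φ₂) over m ∈ [−3, 3]; prefactor 4π/(2·3+1) = 1.795196:
  m=-3: Y*=-0.005994+0.356341i  Y=-0.000145+0.000776i  product -0.000276-0.000056i
  m=-2: Y*=-0.148091+0.249987i  Y=+0.006045+0.014288i  product -0.004467-0.000605i
  m=-1: Y*=+0.133564-0.076118i  Y=+0.130726+0.086639i  product +0.024055+0.001621i
  m=+0: Y*=+0.294784-0.000000i  Y=+0.712298+0.000000i  product +0.209974+0.000000i
  m=+1: Y*=-0.133564-0.076118i  Y=-0.130726+0.086639i  product +0.024055-0.001621i
  m=+2: Y*=-0.148091-0.249987i  Y=+0.006045-0.014288i  product -0.004467+0.000605i
  m=+3: Y*=+0.005994+0.356341i  Y=+0.000145+0.000776i  product -0.000276+0.000056i
Σ over m = +0.248599-0.000000i; ×(4π/7) → +0.446285-0.000000i. Real part: 0.446285

0.446285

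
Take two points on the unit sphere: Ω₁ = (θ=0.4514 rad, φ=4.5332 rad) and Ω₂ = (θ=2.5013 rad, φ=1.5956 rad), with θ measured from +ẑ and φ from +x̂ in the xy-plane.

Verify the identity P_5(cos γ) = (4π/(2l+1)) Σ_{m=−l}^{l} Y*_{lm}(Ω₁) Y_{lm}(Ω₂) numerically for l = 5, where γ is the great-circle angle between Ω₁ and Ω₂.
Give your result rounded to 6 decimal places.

-0.679510

Summing Y*_{l m}(θ₁,φ₁)·Y_{l m}(θ₂,φ₂) over m ∈ [−5, 5]; prefactor 4π/(2·5+1) = 1.142397:
  [-5]  conj(Y_{5,-5})(Ω₁) = (-0.005725, -0.004581) ; Y_{5,-5}(Ω₂) = (-0.004370, -0.035053) ; Δ = (-0.000136, 0.000221)
  [-4]  conj(Y_{5,-4})(Ω₁) = (0.036057, -0.031418) ; Y_{5,-4}(Ω₂) = (-0.149204, 0.014852) ; Δ = (-0.004913, 0.005223)
  [-3]  conj(Y_{5,-3})(Ω₁) = (0.092452, 0.155088) ; Y_{5,-3}(Ω₂) = (0.026256, 0.352200) ; Δ = (-0.052195, 0.036634)
  [-2]  conj(Y_{5,-2})(Ω₁) = (-0.388382, 0.145469) ; Y_{5,-2}(Ω₂) = (0.450201, -0.022352) ; Δ = (-0.171598, 0.074171)
  [-1]  conj(Y_{5,-1})(Ω₁) = (-0.085468, -0.471857) ; Y_{5,-1}(Ω₂) = (-0.003234, -0.130349) ; Δ = (-0.061230, 0.012667)
  [+0]  conj(Y_{5,0})(Ω₁) = (-0.039473, -0.000000) ; Y_{5,0}(Ω₂) = (0.371563, 0.000000) ; Δ = (-0.014667, -0.000000)
  [+1]  conj(Y_{5,1})(Ω₁) = (0.085468, -0.471857) ; Y_{5,1}(Ω₂) = (0.003234, -0.130349) ; Δ = (-0.061230, -0.012667)
  [+2]  conj(Y_{5,2})(Ω₁) = (-0.388382, -0.145469) ; Y_{5,2}(Ω₂) = (0.450201, 0.022352) ; Δ = (-0.171598, -0.074171)
  [+3]  conj(Y_{5,3})(Ω₁) = (-0.092452, 0.155088) ; Y_{5,3}(Ω₂) = (-0.026256, 0.352200) ; Δ = (-0.052195, -0.036634)
  [+4]  conj(Y_{5,4})(Ω₁) = (0.036057, 0.031418) ; Y_{5,4}(Ω₂) = (-0.149204, -0.014852) ; Δ = (-0.004913, -0.005223)
  [+5]  conj(Y_{5,5})(Ω₁) = (0.005725, -0.004581) ; Y_{5,5}(Ω₂) = (0.004370, -0.035053) ; Δ = (-0.000136, -0.000221)
Total Σ_m = (-0.594810, -0.000000). Multiply by 1.142397: (-0.679510, -0.000000). P_5(cos γ) = -0.679510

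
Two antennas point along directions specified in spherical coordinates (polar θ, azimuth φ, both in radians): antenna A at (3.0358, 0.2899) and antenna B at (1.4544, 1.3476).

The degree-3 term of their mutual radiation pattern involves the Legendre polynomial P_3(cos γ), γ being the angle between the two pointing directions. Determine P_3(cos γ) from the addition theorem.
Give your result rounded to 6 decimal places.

Term-by-term m-sum for l=3 (normalisation 4π/7 = 1.795196):
  m=-3: 0.00032 + 0.00038j × -0.25373 + 0.32054j = -0.00020 + 0.00001j  (running Σ = -0.00020 + 0.00001j)
  m=-2: -0.00948 - 0.00621j × -0.10561 - 0.05055j = 0.00069 + 0.00113j  (running Σ = 0.00049 + 0.00114j)
  m=-1: 0.12899 + 0.03848j × -0.06626 + 0.29192j = -0.01978 + 0.03510j  (running Σ = -0.01929 + 0.03625j)
  m=0: -0.72149 + 0.00000j × -0.12709 + 0.00000j = 0.09170 + 0.00000j  (running Σ = 0.07240 + 0.03625j)
  m=1: -0.12899 + 0.03848j × 0.06626 + 0.29192j = -0.01978 - 0.03510j  (running Σ = 0.05262 + 0.00114j)
  m=2: -0.00948 + 0.00621j × -0.10561 + 0.05055j = 0.00069 - 0.00113j  (running Σ = 0.05331 + 0.00001j)
  m=3: -0.00032 + 0.00038j × 0.25373 + 0.32054j = -0.00020 - 0.00001j  (running Σ = 0.05311 - 0.00000j)
Accumulated sum 0.05311 - 0.00000j; after 4π/(2l+1) scaling, 0.09535 - 0.00000j ⇒ P_3 = 0.095346

0.095346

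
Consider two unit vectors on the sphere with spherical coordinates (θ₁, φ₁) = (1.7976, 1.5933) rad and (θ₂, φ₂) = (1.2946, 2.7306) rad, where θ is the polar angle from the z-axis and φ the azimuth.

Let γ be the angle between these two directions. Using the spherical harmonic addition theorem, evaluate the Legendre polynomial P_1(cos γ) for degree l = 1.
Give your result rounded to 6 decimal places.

Expand P_1 via completeness: Σ_{m} conj(Y_{1,m}) at Ω₁ times Y_{1,m} at Ω₂ —
  m=-1: -0.007575+0.336561i × -0.304719-0.132800i = +0.047004-0.101551i  (running Σ = +0.047004-0.101551i)
  m=0: -0.109869-0.000000i × +0.133241+0.000000i = -0.014639-0.000000i  (running Σ = +0.032365-0.101551i)
  m=1: +0.007575+0.336561i × +0.304719-0.132800i = +0.047004+0.101551i  (running Σ = +0.079368+0.000000i)
Accumulated sum +0.079368+0.000000i; after 4π/(2l+1) scaling, +0.332457+0.000000i ⇒ P_1 = 0.332457

0.332457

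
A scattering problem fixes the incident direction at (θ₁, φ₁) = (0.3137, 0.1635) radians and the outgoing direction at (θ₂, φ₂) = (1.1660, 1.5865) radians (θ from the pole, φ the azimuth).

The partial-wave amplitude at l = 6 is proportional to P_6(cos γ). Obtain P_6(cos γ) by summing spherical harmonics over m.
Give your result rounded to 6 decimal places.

Summing Y*_{l m}(θ₁,φ₁)·Y_{l m}(θ₂,φ₂) over m ∈ [−6, 6]; prefactor 4π/(2·6+1) = 0.966644:
  [-6]  conj(Y_{6,-6})(Ω₁) = +0.000232+0.000347i ; Y_{6,-6}(Ω₂) = -0.290070+0.027412i ; Δ = -0.000077-0.000094i
  [-5]  conj(Y_{6,-5})(Ω₁) = +0.003047+0.003249i ; Y_{6,-5}(Ω₂) = -0.033920-0.431115i ; Δ = +0.001297-0.001424i
  [-4]  conj(Y_{6,-4})(Ω₁) = +0.022986+0.017619i ; Y_{6,-4}(Ω₂) = +0.179490-0.011289i ; Δ = +0.004325+0.002903i
  [-3]  conj(Y_{6,-3})(Ω₁) = +0.111655+0.059627i ; Y_{6,-3}(Ω₂) = -0.012140-0.257492i ; Δ = +0.013998-0.029474i
  [-2]  conj(Y_{6,-2})(Ω₁) = +0.344467+0.116835i ; Y_{6,-2}(Ω₂) = +0.274487-0.008624i ; Δ = +0.095559+0.029099i
  [-1]  conj(Y_{6,-1})(Ω₁) = +0.581191+0.095881i ; Y_{6,-1}(Ω₂) = -0.002672-0.170111i ; Δ = +0.014758-0.099123i
  [+0]  conj(Y_{6,0})(Ω₁) = +0.205373-0.000000i ; Y_{6,0}(Ω₂) = +0.290500+0.000000i ; Δ = +0.059661+0.000000i
  [+1]  conj(Y_{6,1})(Ω₁) = -0.581191+0.095881i ; Y_{6,1}(Ω₂) = +0.002672-0.170111i ; Δ = +0.014758+0.099123i
  [+2]  conj(Y_{6,2})(Ω₁) = +0.344467-0.116835i ; Y_{6,2}(Ω₂) = +0.274487+0.008624i ; Δ = +0.095559-0.029099i
  [+3]  conj(Y_{6,3})(Ω₁) = -0.111655+0.059627i ; Y_{6,3}(Ω₂) = +0.012140-0.257492i ; Δ = +0.013998+0.029474i
  [+4]  conj(Y_{6,4})(Ω₁) = +0.022986-0.017619i ; Y_{6,4}(Ω₂) = +0.179490+0.011289i ; Δ = +0.004325-0.002903i
  [+5]  conj(Y_{6,5})(Ω₁) = -0.003047+0.003249i ; Y_{6,5}(Ω₂) = +0.033920-0.431115i ; Δ = +0.001297+0.001424i
  [+6]  conj(Y_{6,6})(Ω₁) = +0.000232-0.000347i ; Y_{6,6}(Ω₂) = -0.290070-0.027412i ; Δ = -0.000077+0.000094i
Accumulated sum +0.319381+0.000000i; after 4π/(2l+1) scaling, +0.308727+0.000000i ⇒ P_6 = 0.308727

0.308727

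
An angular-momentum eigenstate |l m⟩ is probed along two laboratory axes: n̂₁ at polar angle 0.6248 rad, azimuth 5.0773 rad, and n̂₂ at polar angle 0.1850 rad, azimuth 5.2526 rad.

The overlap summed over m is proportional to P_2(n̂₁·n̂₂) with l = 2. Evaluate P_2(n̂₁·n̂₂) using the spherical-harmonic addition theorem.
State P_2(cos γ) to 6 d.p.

0.723622

Addition theorem: P_2(cos γ) = (4π/5) Σ_m Y*_{lm}(Ω₁) Y_{lm}(Ω₂), m = −2…2:
  m=-2: -0.098500-0.088118i × -0.006155+0.011530i = +0.001622-0.000593i  (running Σ = +0.001622-0.000593i)
  m=-1: +0.130798-0.342386i × +0.071841+0.119792i = +0.050412-0.008929i  (running Σ = +0.052034-0.009522i)
  m=0: +0.307050-0.000000i × +0.598768+0.000000i = +0.183852+0.000000i  (running Σ = +0.235886-0.009522i)
  m=1: -0.130798-0.342386i × -0.071841+0.119792i = +0.050412+0.008929i  (running Σ = +0.286298-0.000593i)
  m=2: -0.098500+0.088118i × -0.006155-0.011530i = +0.001622+0.000593i  (running Σ = +0.287920+0.000000i)
Total Σ_m = +0.287920+0.000000i. Multiply by 2.513274: +0.723622+0.000000i. P_2(cos γ) = 0.723622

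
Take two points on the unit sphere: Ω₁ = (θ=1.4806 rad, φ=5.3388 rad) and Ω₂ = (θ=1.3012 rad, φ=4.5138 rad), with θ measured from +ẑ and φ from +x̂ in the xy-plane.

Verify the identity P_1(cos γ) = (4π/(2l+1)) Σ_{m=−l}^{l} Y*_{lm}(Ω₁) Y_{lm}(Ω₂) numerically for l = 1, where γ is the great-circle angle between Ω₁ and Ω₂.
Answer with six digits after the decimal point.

Expand P_1 via completeness: Σ_{m} conj(Y_{1,m}) at Ω₁ times Y_{1,m} at Ω₂ —
  [-1]  conj(Y_{1,-1})(Ω₁) = (0.201720, -0.278760) ; Y_{1,-1}(Ω₂) = (-0.065699, 0.326469) ; Δ = (0.077754, 0.084170)
  [+0]  conj(Y_{1,0})(Ω₁) = (0.044010, -0.000000) ; Y_{1,0}(Ω₂) = (0.130136, 0.000000) ; Δ = (0.005727, 0.000000)
  [+1]  conj(Y_{1,1})(Ω₁) = (-0.201720, -0.278760) ; Y_{1,1}(Ω₂) = (0.065699, 0.326469) ; Δ = (0.077754, -0.084170)
Accumulated sum (0.161235, 0.000000); after 4π/(2l+1) scaling, (0.675378, 0.000000) ⇒ P_1 = 0.675378

0.675378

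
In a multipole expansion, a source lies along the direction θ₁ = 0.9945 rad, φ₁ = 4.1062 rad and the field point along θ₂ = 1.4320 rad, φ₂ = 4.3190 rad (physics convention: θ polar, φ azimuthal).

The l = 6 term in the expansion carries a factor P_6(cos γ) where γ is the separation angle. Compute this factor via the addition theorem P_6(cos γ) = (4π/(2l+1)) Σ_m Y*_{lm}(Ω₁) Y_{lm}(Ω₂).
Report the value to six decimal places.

Term-by-term m-sum for l=6 (normalisation 4π/13 = 0.966644):
  [-6]  conj(Y_{6,-6})(Ω₁) = 0.14769 - 0.07983j ; Y_{6,-6}(Ω₂) = 0.32368 - 0.32101j ; Δ = 0.02218 - 0.07325j
  [-5]  conj(Y_{6,-5})(Ω₁) = -0.04173 + 0.37563j ; Y_{6,-5}(Ω₂) = -0.20352 - 0.08512j ; Δ = 0.04047 - 0.07290j
  [-4]  conj(Y_{6,-4})(Ω₁) = -0.30131 - 0.26259j ; Y_{6,-4}(Ω₂) = 0.00075 - 0.27098j ; Δ = -0.07138 + 0.08145j
  [-3]  conj(Y_{6,-3})(Ω₁) = 0.05403 - 0.01367j ; Y_{6,-3}(Ω₂) = -0.22581 + 0.09299j ; Δ = -0.01093 + 0.00811j
  [-2]  conj(Y_{6,-2})(Ω₁) = 0.11528 - 0.30775j ; Y_{6,-2}(Ω₂) = -0.15059 - 0.15100j ; Δ = -0.06383 + 0.02894j
  [-1]  conj(Y_{6,-1})(Ω₁) = 0.10708 + 0.15446j ; Y_{6,-1}(Ω₂) = -0.09603 + 0.23138j ; Δ = -0.04602 + 0.00994j
  [+0]  conj(Y_{6,0})(Ω₁) = 0.28302 + 0.00000j ; Y_{6,0}(Ω₂) = -0.19732 + 0.00000j ; Δ = -0.05585 + 0.00000j
  [+1]  conj(Y_{6,1})(Ω₁) = -0.10708 + 0.15446j ; Y_{6,1}(Ω₂) = 0.09603 + 0.23138j ; Δ = -0.04602 - 0.00994j
  [+2]  conj(Y_{6,2})(Ω₁) = 0.11528 + 0.30775j ; Y_{6,2}(Ω₂) = -0.15059 + 0.15100j ; Δ = -0.06383 - 0.02894j
  [+3]  conj(Y_{6,3})(Ω₁) = -0.05403 - 0.01367j ; Y_{6,3}(Ω₂) = 0.22581 + 0.09299j ; Δ = -0.01093 - 0.00811j
  [+4]  conj(Y_{6,4})(Ω₁) = -0.30131 + 0.26259j ; Y_{6,4}(Ω₂) = 0.00075 + 0.27098j ; Δ = -0.07138 - 0.08145j
  [+5]  conj(Y_{6,5})(Ω₁) = 0.04173 + 0.37563j ; Y_{6,5}(Ω₂) = 0.20352 - 0.08512j ; Δ = 0.04047 + 0.07290j
  [+6]  conj(Y_{6,6})(Ω₁) = 0.14769 + 0.07983j ; Y_{6,6}(Ω₂) = 0.32368 + 0.32101j ; Δ = 0.02218 + 0.07325j
Accumulated sum -0.31488 + 0.00000j; after 4π/(2l+1) scaling, -0.30438 + 0.00000j ⇒ P_6 = -0.304380

-0.304380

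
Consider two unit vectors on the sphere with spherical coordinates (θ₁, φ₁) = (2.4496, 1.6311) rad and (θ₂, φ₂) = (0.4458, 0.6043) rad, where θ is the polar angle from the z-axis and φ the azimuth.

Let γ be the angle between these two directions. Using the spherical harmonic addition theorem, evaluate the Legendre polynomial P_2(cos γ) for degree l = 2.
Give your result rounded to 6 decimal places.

-0.042397

Term-by-term m-sum for l=2 (normalisation 4π/5 = 2.513274):
  [-2]  conj(Y_{2,-2})(Ω₁) = -0.15612 - 0.01892j ; Y_{2,-2}(Ω₂) = 0.02545 - 0.06716j ; Δ = -0.00524 + 0.01000j
  [-1]  conj(Y_{2,-1})(Ω₁) = 0.02287 - 0.37886j ; Y_{2,-1}(Ω₂) = 0.24732 - 0.17077j ; Δ = -0.05904 - 0.09761j
  [+0]  conj(Y_{2,0})(Ω₁) = 0.24556 + 0.00000j ; Y_{2,0}(Ω₂) = 0.45487 + 0.00000j ; Δ = 0.11170 + 0.00000j
  [+1]  conj(Y_{2,1})(Ω₁) = -0.02287 - 0.37886j ; Y_{2,1}(Ω₂) = -0.24732 - 0.17077j ; Δ = -0.05904 + 0.09761j
  [+2]  conj(Y_{2,2})(Ω₁) = -0.15612 + 0.01892j ; Y_{2,2}(Ω₂) = 0.02545 + 0.06716j ; Δ = -0.00524 - 0.01000j
Σ over m = -0.01687 - 0.00000j; ×(4π/5) → -0.04240 - 0.00000j. Real part: -0.042397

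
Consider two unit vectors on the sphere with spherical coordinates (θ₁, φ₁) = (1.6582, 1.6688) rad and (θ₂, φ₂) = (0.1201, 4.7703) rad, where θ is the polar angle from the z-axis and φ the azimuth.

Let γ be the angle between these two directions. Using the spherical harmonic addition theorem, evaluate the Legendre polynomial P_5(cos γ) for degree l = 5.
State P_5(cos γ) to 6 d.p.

Expand P_5 via completeness: Σ_{m} conj(Y_{5,m}) at Ω₁ times Y_{5,m} at Ω₂ —
  m=-5: -0.214303+0.401758i × +0.000003+0.000011i = -0.000005-0.000001i  (running Σ = -0.000005-0.000001i)
  m=-4: -0.116604-0.048205i × +0.000292-0.000069i = -0.000037-0.000006i  (running Σ = -0.000043-0.000007i)
  m=-3: -0.092312+0.304874i × -0.000809-0.004612i = +0.001481+0.000179i  (running Σ = +0.001438+0.000172i)
  m=-2: -0.140710-0.027939i × -0.046949+0.005462i = +0.006759+0.000543i  (running Σ = +0.008197+0.000715i)
  m=-1: -0.027927+0.284041i × +0.016885+0.291241i = -0.083196-0.003337i  (running Σ = -0.074999-0.002622i)
  m=0: -0.147725-0.000000i × +0.837035+0.000000i = -0.123651-0.000000i  (running Σ = -0.198650-0.002622i)
  m=1: +0.027927+0.284041i × -0.016885+0.291241i = -0.083196+0.003337i  (running Σ = -0.281846+0.000715i)
  m=2: -0.140710+0.027939i × -0.046949-0.005462i = +0.006759-0.000543i  (running Σ = -0.275087+0.000172i)
  m=3: +0.092312+0.304874i × +0.000809-0.004612i = +0.001481-0.000179i  (running Σ = -0.273606-0.000007i)
  m=4: -0.116604+0.048205i × +0.000292+0.000069i = -0.000037+0.000006i  (running Σ = -0.273643-0.000001i)
  m=5: +0.214303+0.401758i × -0.000003+0.000011i = -0.000005+0.000001i  (running Σ = -0.273649+0.000000i)
Accumulated sum -0.273649+0.000000i; after 4π/(2l+1) scaling, -0.312615+0.000000i ⇒ P_5 = -0.312615

-0.312615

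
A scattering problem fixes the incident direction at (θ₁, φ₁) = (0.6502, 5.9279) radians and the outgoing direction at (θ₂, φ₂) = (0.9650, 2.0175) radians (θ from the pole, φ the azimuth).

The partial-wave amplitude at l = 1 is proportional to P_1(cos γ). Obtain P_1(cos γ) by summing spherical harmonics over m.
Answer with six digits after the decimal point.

0.095572

Addition theorem: P_1(cos γ) = (4π/3) Σ_m Y*_{lm}(Ω₁) Y_{lm}(Ω₂), m = −1…1:
  [-1]  conj(Y_{1,-1})(Ω₁) = +0.196082-0.072752i ; Y_{1,-1}(Ω₂) = -0.122692-0.256145i ; Δ = -0.042693-0.041299i
  [+0]  conj(Y_{1,0})(Ω₁) = +0.388909-0.000000i ; Y_{1,0}(Ω₂) = +0.278219+0.000000i ; Δ = +0.108202+0.000000i
  [+1]  conj(Y_{1,1})(Ω₁) = -0.196082-0.072752i ; Y_{1,1}(Ω₂) = +0.122692-0.256145i ; Δ = -0.042693+0.041299i
Σ over m = +0.022816+0.000000i; ×(4π/3) → +0.095572+0.000000i. Real part: 0.095572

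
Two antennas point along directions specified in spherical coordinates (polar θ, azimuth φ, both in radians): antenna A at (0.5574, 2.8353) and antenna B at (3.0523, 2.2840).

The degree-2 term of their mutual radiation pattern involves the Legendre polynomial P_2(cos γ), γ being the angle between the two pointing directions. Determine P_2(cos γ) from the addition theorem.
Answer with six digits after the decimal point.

Addition theorem: P_2(cos γ) = (4π/5) Σ_m Y*_{lm}(Ω₁) Y_{lm}(Ω₂), m = −2…2:
  [-2]  conj(Y_{2,-2})(Ω₁) = (0.088434, -0.062149) ; Y_{2,-2}(Ω₂) = (-0.000442, 0.003040) ; Δ = (0.000150, 0.000296)
  [-1]  conj(Y_{2,-1})(Ω₁) = (-0.330665, 0.104571) ; Y_{2,-1}(Ω₂) = (0.044893, 0.051893) ; Δ = (-0.020271, -0.012465)
  [+0]  conj(Y_{2,0})(Ω₁) = (0.366023, -0.000000) ; Y_{2,0}(Ω₂) = (0.623259, 0.000000) ; Δ = (0.228127, 0.000000)
  [+1]  conj(Y_{2,1})(Ω₁) = (0.330665, 0.104571) ; Y_{2,1}(Ω₂) = (-0.044893, 0.051893) ; Δ = (-0.020271, 0.012465)
  [+2]  conj(Y_{2,2})(Ω₁) = (0.088434, 0.062149) ; Y_{2,2}(Ω₂) = (-0.000442, -0.003040) ; Δ = (0.000150, -0.000296)
Total Σ_m = (0.187885, -0.000000). Multiply by 2.513274: (0.472206, -0.000000). P_2(cos γ) = 0.472206

0.472206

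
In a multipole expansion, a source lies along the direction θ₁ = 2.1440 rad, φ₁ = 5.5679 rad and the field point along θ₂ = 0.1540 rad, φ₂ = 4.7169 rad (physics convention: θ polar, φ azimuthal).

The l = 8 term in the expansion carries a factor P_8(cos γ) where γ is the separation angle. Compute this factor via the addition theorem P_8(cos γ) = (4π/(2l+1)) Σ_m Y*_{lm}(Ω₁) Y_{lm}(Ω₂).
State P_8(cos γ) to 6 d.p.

-0.192642

Term-by-term m-sum for l=8 (normalisation 4π/17 = 0.739198):
  term(m=-8) = 0.00000 + 0.00000j   from Y*(Ω₁)=0.10836 + 0.06807j, Y(Ω₂)=0.00000 - 0.00000j
  term(m=-7) = -0.00000 + 0.00000j   from Y*(Ω₁)=-0.09594 - 0.31617j, Y(Ω₂)=-0.00000 - 0.00000j
  term(m=-6) = 0.00001 - 0.00003j   from Y*(Ω₁)=-0.18446 + 0.41231j, Y(Ω₂)=-0.00007 + 0.00000j
  term(m=-5) = 0.00009 + 0.00019j   from Y*(Ω₁)=0.23638 - 0.10979j, Y(Ω₂)=0.00002 + 0.00079j
  term(m=-4) = 0.00117 + 0.00032j   from Y*(Ω₁)=0.16590 + 0.04779j, Y(Ω₂)=0.00704 - 0.00013j
  term(m=-3) = -0.01372 + 0.00916j   from Y*(Ω₁)=-0.19456 - 0.30019j, Y(Ω₂)=-0.00062 - 0.04609j
  term(m=-2) = 0.00017 - 0.00125j   from Y*(Ω₁)=-0.00083 + 0.00587j, Y(Ω₂)=-0.21261 + 0.00192j
  term(m=-1) = -0.13896 - 0.15851j   from Y*(Ω₁)=-0.26084 + 0.22661j, Y(Ω₂)=0.00275 + 0.61007j
  term(m=+0) = 0.04187 + 0.00000j   from Y*(Ω₁)=0.05842 + 0.00000j, Y(Ω₂)=0.71671 + 0.00000j
  term(m=+1) = -0.13896 + 0.15851j   from Y*(Ω₁)=0.26084 + 0.22661j, Y(Ω₂)=-0.00275 + 0.61007j
  term(m=+2) = 0.00017 + 0.00125j   from Y*(Ω₁)=-0.00083 - 0.00587j, Y(Ω₂)=-0.21261 - 0.00192j
  term(m=+3) = -0.01372 - 0.00916j   from Y*(Ω₁)=0.19456 - 0.30019j, Y(Ω₂)=0.00062 - 0.04609j
  term(m=+4) = 0.00117 - 0.00032j   from Y*(Ω₁)=0.16590 - 0.04779j, Y(Ω₂)=0.00704 + 0.00013j
  term(m=+5) = 0.00009 - 0.00019j   from Y*(Ω₁)=-0.23638 - 0.10979j, Y(Ω₂)=-0.00002 + 0.00079j
  term(m=+6) = 0.00001 + 0.00003j   from Y*(Ω₁)=-0.18446 - 0.41231j, Y(Ω₂)=-0.00007 - 0.00000j
  term(m=+7) = -0.00000 - 0.00000j   from Y*(Ω₁)=0.09594 - 0.31617j, Y(Ω₂)=0.00000 - 0.00000j
  term(m=+8) = 0.00000 - 0.00000j   from Y*(Ω₁)=0.10836 - 0.06807j, Y(Ω₂)=0.00000 + 0.00000j
Σ over m = -0.26061 + 0.00000j; ×(4π/17) → -0.19264 + 0.00000j. Real part: -0.192642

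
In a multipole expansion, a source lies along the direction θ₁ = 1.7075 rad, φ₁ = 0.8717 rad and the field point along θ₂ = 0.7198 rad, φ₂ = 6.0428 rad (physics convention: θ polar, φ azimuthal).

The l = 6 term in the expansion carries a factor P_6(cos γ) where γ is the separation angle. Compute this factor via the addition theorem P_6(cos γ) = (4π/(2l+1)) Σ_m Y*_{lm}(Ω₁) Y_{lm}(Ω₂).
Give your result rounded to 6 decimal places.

Expand P_6 via completeness: Σ_{m} conj(Y_{6,m}) at Ω₁ times Y_{6,m} at Ω₂ —
  m=-6: Y*=(0.226040, -0.396799)  Y=(0.005081, 0.039325)  product (0.016752, 0.006873)
  m=-5: Y*=(0.075414, 0.204129)  Y=(0.056490, 0.146134)  product (-0.025570, 0.022552)
  m=-4: Y*=(0.257316, 0.092532)  Y=(0.201271, 0.288433)  product (0.025101, 0.092842)
  m=-3: Y*=(-0.208617, 0.121252)  Y=(0.339311, 0.298293)  product (-0.106955, -0.021087)
  m=-2: Y*=(-0.037171, 0.213214)  Y=(0.172227, 0.089832)  product (-0.025555, 0.033382)
  m=-1: Y*=(-0.159429, -0.189628)  Y=(-0.280179, -0.068679)  product (0.031645, 0.064079)
  m=+0: Y*=(-0.200696, -0.000000)  Y=(-0.291109, 0.000000)  product (0.058425, 0.000000)
  m=+1: Y*=(0.159429, -0.189628)  Y=(0.280179, -0.068679)  product (0.031645, -0.064079)
  m=+2: Y*=(-0.037171, -0.213214)  Y=(0.172227, -0.089832)  product (-0.025555, -0.033382)
  m=+3: Y*=(0.208617, 0.121252)  Y=(-0.339311, 0.298293)  product (-0.106955, 0.021087)
  m=+4: Y*=(0.257316, -0.092532)  Y=(0.201271, -0.288433)  product (0.025101, -0.092842)
  m=+5: Y*=(-0.075414, 0.204129)  Y=(-0.056490, 0.146134)  product (-0.025570, -0.022552)
  m=+6: Y*=(0.226040, 0.396799)  Y=(0.005081, -0.039325)  product (0.016752, -0.006873)
Total Σ_m = (-0.110739, -0.000000). Multiply by 0.966644: (-0.107045, -0.000000). P_6(cos γ) = -0.107045

-0.107045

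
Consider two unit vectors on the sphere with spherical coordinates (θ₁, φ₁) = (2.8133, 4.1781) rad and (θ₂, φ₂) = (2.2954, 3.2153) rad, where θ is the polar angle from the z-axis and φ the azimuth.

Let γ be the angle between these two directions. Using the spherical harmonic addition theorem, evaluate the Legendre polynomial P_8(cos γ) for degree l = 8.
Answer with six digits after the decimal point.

Summing Y*_{l m}(θ₁,φ₁)·Y_{l m}(θ₂,φ₂) over m ∈ [−8, 8]; prefactor 4π/(2·8+1) = 0.739198:
  m=-8: -0.00003 + 0.00005j × 0.04232 - 0.02832j = 0.00000 + 0.00000j  (running Σ = 0.00000 + 0.00000j)
  m=-7: 0.00040 + 0.00058j × 0.15685 - 0.08896j = 0.00011 + 0.00006j  (running Σ = 0.00011 + 0.00006j)
  m=-6: 0.00525 - 0.00034j × 0.33515 - 0.15870j = 0.00171 - 0.00095j  (running Σ = 0.00182 - 0.00089j)
  m=-5: 0.01269 - 0.02497j × 0.42486 - 0.16407j = 0.00129 - 0.01269j  (running Σ = 0.00311 - 0.01358j)
  m=-4: -0.05864 - 0.09222j × 0.21610 - 0.06562j = -0.01872 - 0.01608j  (running Σ = -0.01561 - 0.02966j)
  m=-3: -0.30513 + 0.00979j × -0.21222 + 0.04771j = 0.06429 - 0.01663j  (running Σ = 0.04868 - 0.04629j)
  m=-2: -0.26849 + 0.48888j × -0.35366 + 0.05252j = 0.06928 - 0.18700j  (running Σ = 0.11796 - 0.23329j)
  m=-1: 0.24770 + 0.41863j × 0.05972 - 0.00441j = 0.01664 + 0.02391j  (running Σ = 0.13460 - 0.20938j)
  m=0: -0.21336 + 0.00000j × 0.36503 + 0.00000j = -0.07788 + 0.00000j  (running Σ = 0.05672 - 0.20938j)
  m=1: -0.24770 + 0.41863j × -0.05972 - 0.00441j = 0.01664 - 0.02391j  (running Σ = 0.07335 - 0.23329j)
  m=2: -0.26849 - 0.48888j × -0.35366 - 0.05252j = 0.06928 + 0.18700j  (running Σ = 0.14263 - 0.04629j)
  m=3: 0.30513 + 0.00979j × 0.21222 + 0.04771j = 0.06429 + 0.01663j  (running Σ = 0.20692 - 0.02966j)
  m=4: -0.05864 + 0.09222j × 0.21610 + 0.06562j = -0.01872 + 0.01608j  (running Σ = 0.18820 - 0.01358j)
  m=5: -0.01269 - 0.02497j × -0.42486 - 0.16407j = 0.00129 + 0.01269j  (running Σ = 0.18949 - 0.00089j)
  m=6: 0.00525 + 0.00034j × 0.33515 + 0.15870j = 0.00171 + 0.00095j  (running Σ = 0.19120 + 0.00006j)
  m=7: -0.00040 + 0.00058j × -0.15685 - 0.08896j = 0.00011 - 0.00006j  (running Σ = 0.19131 + 0.00000j)
  m=8: -0.00003 - 0.00005j × 0.04232 + 0.02832j = 0.00000 - 0.00000j  (running Σ = 0.19131 + 0.00000j)
Σ over m = 0.19131 + 0.00000j; ×(4π/17) → 0.14142 + 0.00000j. Real part: 0.141418

0.141418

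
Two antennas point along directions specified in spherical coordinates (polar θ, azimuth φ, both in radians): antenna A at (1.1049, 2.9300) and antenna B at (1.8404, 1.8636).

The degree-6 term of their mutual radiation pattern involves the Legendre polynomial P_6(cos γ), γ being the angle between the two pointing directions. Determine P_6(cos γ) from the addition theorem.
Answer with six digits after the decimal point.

Term-by-term m-sum for l=6 (normalisation 4π/13 = 0.966644):
  m=-6: +0.072892-0.234609i × +0.071650+0.380709i = +0.094540+0.010941i  (running Σ = +0.094540+0.010941i)
  m=-5: -0.209953+0.372863i × +0.368716+0.039521i = -0.092149+0.129183i  (running Σ = +0.002391+0.140124i)
  m=-4: +0.183755-0.207650i × -0.026314+0.062310i = +0.008103+0.016914i  (running Σ = +0.010495+0.157038i)
  m=-3: +0.131090-0.096542i × +0.265446+0.220148i = +0.056051+0.003233i  (running Σ = +0.066546+0.160270i)
  m=-2: -0.305431+0.137566i × +0.027959-0.018543i = -0.005989+0.009510i  (running Σ = +0.060557+0.169780i)
  m=-1: -0.046854+0.010065i × +0.092738+0.307622i = -0.007441-0.013480i  (running Σ = +0.053116+0.156300i)
  m=0: +0.334345-0.000000i × +0.060141+0.000000i = +0.020108+0.000000i  (running Σ = +0.073223+0.156300i)
  m=1: +0.046854+0.010065i × -0.092738+0.307622i = -0.007441+0.013480i  (running Σ = +0.065782+0.169780i)
  m=2: -0.305431-0.137566i × +0.027959+0.018543i = -0.005989-0.009510i  (running Σ = +0.059793+0.160270i)
  m=3: -0.131090-0.096542i × -0.265446+0.220148i = +0.056051-0.003233i  (running Σ = +0.115844+0.157038i)
  m=4: +0.183755+0.207650i × -0.026314-0.062310i = +0.008103-0.016914i  (running Σ = +0.123948+0.140124i)
  m=5: +0.209953+0.372863i × -0.368716+0.039521i = -0.092149-0.129183i  (running Σ = +0.031799+0.010941i)
  m=6: +0.072892+0.234609i × +0.071650-0.380709i = +0.094540-0.010941i  (running Σ = +0.126339+0.000000i)
Accumulated sum +0.126339+0.000000i; after 4π/(2l+1) scaling, +0.122125+0.000000i ⇒ P_6 = 0.122125

0.122125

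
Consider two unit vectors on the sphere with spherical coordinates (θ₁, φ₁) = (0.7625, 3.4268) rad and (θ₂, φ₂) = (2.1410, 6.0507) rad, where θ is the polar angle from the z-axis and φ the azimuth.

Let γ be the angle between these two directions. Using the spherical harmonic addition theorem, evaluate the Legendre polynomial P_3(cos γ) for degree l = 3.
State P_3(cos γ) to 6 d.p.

Addition theorem: P_3(cos γ) = (4π/7) Σ_m Y*_{lm}(Ω₁) Y_{lm}(Ω₂), m = −3…3:
  m=-3: Y*=-0.09016 - 0.10381j  Y=0.19076 + 0.15985j  product -0.00061 - 0.03421j
  m=-2: Y*=0.29677 + 0.19039j  Y=-0.34942 - 0.17529j  product -0.07032 - 0.11855j
  m=-1: Y*=-0.34584 - 0.10140j  Y=0.12097 + 0.02864j  product -0.03893 - 0.02217j
  m=+0: Y*=-0.10404 + 0.00000j  Y=0.31084 + 0.00000j  product -0.03234 + 0.00000j
  m=+1: Y*=0.34584 - 0.10140j  Y=-0.12097 + 0.02864j  product -0.03893 + 0.02217j
  m=+2: Y*=0.29677 - 0.19039j  Y=-0.34942 + 0.17529j  product -0.07032 + 0.11855j
  m=+3: Y*=0.09016 - 0.10381j  Y=-0.19076 + 0.15985j  product -0.00061 + 0.03421j
Total Σ_m = -0.25206 + 0.00000j. Multiply by 1.795196: -0.45249 + 0.00000j. P_3(cos γ) = -0.452492

-0.452492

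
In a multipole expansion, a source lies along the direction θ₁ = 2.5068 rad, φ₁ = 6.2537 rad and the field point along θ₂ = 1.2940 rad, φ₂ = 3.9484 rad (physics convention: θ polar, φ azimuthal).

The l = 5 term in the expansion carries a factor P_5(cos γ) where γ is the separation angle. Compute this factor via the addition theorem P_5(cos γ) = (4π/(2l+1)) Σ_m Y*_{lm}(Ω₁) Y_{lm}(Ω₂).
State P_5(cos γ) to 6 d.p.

0.158462

Addition theorem: P_5(cos γ) = (4π/11) Σ_m Y*_{lm}(Ω₁) Y_{lm}(Ω₂), m = −5…5:
  term(m=-5) = 0.00659 - 0.01122j   from Y*(Ω₁)=0.03367 - 0.00500j, Y(Ω₂)=0.23988 - 0.29764j
  term(m=-4) = 0.04915 - 0.01015j   from Y*(Ω₁)=-0.14513 + 0.01720j, Y(Ω₂)=-0.34216 + 0.02937j
  term(m=-3) = -0.02840 - 0.02083j   from Y*(Ω₁)=0.34745 - 0.03081j, Y(Ω₂)=-0.07583 - 0.06666j
  term(m=-2) = -0.01532 - 0.15003j   from Y*(Ω₁)=-0.45271 + 0.02673j, Y(Ω₂)=0.01423 + 0.33224j
  term(m=-1) = -0.00211 + 0.00233j   from Y*(Ω₁)=0.14247 - 0.00420j, Y(Ω₂)=-0.01526 + 0.01593j
  term(m=+0) = 0.11889 + 0.00000j   from Y*(Ω₁)=0.36745 + 0.00000j, Y(Ω₂)=0.32355 + 0.00000j
  term(m=+1) = -0.00211 - 0.00233j   from Y*(Ω₁)=-0.14247 - 0.00420j, Y(Ω₂)=0.01526 + 0.01593j
  term(m=+2) = -0.01532 + 0.15003j   from Y*(Ω₁)=-0.45271 - 0.02673j, Y(Ω₂)=0.01423 - 0.33224j
  term(m=+3) = -0.02840 + 0.02083j   from Y*(Ω₁)=-0.34745 - 0.03081j, Y(Ω₂)=0.07583 - 0.06666j
  term(m=+4) = 0.04915 + 0.01015j   from Y*(Ω₁)=-0.14513 - 0.01720j, Y(Ω₂)=-0.34216 - 0.02937j
  term(m=+5) = 0.00659 + 0.01122j   from Y*(Ω₁)=-0.03367 - 0.00500j, Y(Ω₂)=-0.23988 - 0.29764j
Σ over m = 0.13871 - 0.00000j; ×(4π/11) → 0.15846 - 0.00000j. Real part: 0.158462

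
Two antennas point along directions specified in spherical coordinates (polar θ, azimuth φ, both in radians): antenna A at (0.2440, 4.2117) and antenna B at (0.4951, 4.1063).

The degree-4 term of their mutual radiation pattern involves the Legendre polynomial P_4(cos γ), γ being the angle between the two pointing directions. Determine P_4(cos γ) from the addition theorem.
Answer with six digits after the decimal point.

0.702495

Addition theorem: P_4(cos γ) = (4π/9) Σ_m Y*_{lm}(Ω₁) Y_{lm}(Ω₂), m = −4…4:
  m=-4: Y*=-0.00063 - 0.00137j  Y=-0.01699 + 0.01482j  product 0.00003 + 0.00001j
  m=-3: Y*=0.01709 + 0.00118j  Y=0.11453 + 0.02894j  product 0.00192 + 0.00063j
  m=-2: Y*=-0.05886 + 0.09194j  Y=-0.11714 - 0.31253j  product 0.03563 + 0.00762j
  m=-1: Y*=-0.19120 - 0.34942j  Y=-0.27264 + 0.39335j  product 0.18957 + 0.02006j
  m=+0: Y*=0.61193 + 0.00000j  Y=0.07976 + 0.00000j  product 0.04881 + 0.00000j
  m=+1: Y*=0.19120 - 0.34942j  Y=0.27264 + 0.39335j  product 0.18957 - 0.02006j
  m=+2: Y*=-0.05886 - 0.09194j  Y=-0.11714 + 0.31253j  product 0.03563 - 0.00762j
  m=+3: Y*=-0.01709 + 0.00118j  Y=-0.11453 + 0.02894j  product 0.00192 - 0.00063j
  m=+4: Y*=-0.00063 + 0.00137j  Y=-0.01699 - 0.01482j  product 0.00003 - 0.00001j
Total Σ_m = 0.50312 + 0.00000j. Multiply by 1.396263: 0.70249 + 0.00000j. P_4(cos γ) = 0.702495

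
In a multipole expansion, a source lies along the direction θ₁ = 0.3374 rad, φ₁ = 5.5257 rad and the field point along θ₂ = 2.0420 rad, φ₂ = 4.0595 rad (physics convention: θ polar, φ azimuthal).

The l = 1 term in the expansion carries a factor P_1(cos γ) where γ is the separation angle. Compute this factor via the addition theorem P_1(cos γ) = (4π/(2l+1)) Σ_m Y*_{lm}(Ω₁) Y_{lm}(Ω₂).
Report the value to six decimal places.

Term-by-term m-sum for l=1 (normalisation 4π/3 = 4.188790):
  m=-1: Y*=0.08310 - 0.07858j  Y=-0.18701 + 0.24453j  product 0.00368 + 0.03502j
  m=+0: Y*=0.46105 + 0.00000j  Y=-0.22181 + 0.00000j  product -0.10226 + 0.00000j
  m=+1: Y*=-0.08310 - 0.07858j  Y=0.18701 + 0.24453j  product 0.00368 - 0.03502j
Accumulated sum -0.09491 + 0.00000j; after 4π/(2l+1) scaling, -0.39757 + 0.00000j ⇒ P_1 = -0.397569

-0.397569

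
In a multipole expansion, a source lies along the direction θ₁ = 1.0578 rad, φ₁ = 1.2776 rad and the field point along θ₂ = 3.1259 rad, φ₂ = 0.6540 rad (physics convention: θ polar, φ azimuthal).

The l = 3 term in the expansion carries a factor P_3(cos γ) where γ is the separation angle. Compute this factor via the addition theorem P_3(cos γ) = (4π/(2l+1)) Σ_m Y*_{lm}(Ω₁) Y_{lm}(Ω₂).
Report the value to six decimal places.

Addition theorem: P_3(cos γ) = (4π/7) Σ_m Y*_{lm}(Ω₁) Y_{lm}(Ω₂), m = −3…3:
  m=-3: -0.212617-0.175913i × -0.000001-0.000001i = -0.000000+0.000000i  (running Σ = -0.000000+0.000000i)
  m=-2: -0.317153+0.210699i × -0.000065+0.000243i = -0.000030-0.000091i  (running Σ = -0.000031-0.000090i)
  m=-1: +0.016632+0.055092i × +0.016095-0.012337i = +0.000947+0.000681i  (running Σ = +0.000917+0.000591i)
  m=0: -0.328871-0.000000i × -0.745801+0.000000i = +0.245272+0.000000i  (running Σ = +0.246189+0.000591i)
  m=1: -0.016632+0.055092i × -0.016095-0.012337i = +0.000947-0.000681i  (running Σ = +0.247137-0.000090i)
  m=2: -0.317153-0.210699i × -0.000065-0.000243i = -0.000030+0.000091i  (running Σ = +0.247106+0.000000i)
  m=3: +0.212617-0.175913i × +0.000001-0.000001i = -0.000000-0.000000i  (running Σ = +0.247106+0.000000i)
Accumulated sum +0.247106+0.000000i; after 4π/(2l+1) scaling, +0.443604+0.000000i ⇒ P_3 = 0.443604

0.443604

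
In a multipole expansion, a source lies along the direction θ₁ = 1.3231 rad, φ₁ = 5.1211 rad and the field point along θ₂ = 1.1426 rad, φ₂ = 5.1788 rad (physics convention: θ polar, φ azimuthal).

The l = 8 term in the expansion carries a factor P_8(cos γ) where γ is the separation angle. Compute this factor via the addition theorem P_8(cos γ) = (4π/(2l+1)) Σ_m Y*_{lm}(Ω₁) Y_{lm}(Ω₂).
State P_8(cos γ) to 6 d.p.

0.454936

Addition theorem: P_8(cos γ) = (4π/17) Σ_m Y*_{lm}(Ω₁) Y_{lm}(Ω₂), m = −8…8:
  m=-8: Y*=-0.398939-0.051384i  Y=-0.200944+0.134454i  product +0.087073-0.043314i
  m=-7: Y*=-0.112685-0.390968i  Y=+0.054283+0.438077i  product +0.165157-0.070588i
  m=-6: Y*=-0.023724+0.019553i  Y=+0.318706+0.113861i  product -0.009787+0.003531i
  m=-5: Y*=-0.318978-0.163138i  Y=-0.063016+0.060045i  product +0.029896-0.008873i
  m=-4: Y*=+0.006273-0.097815i  Y=+0.104397+0.343749i  product +0.034279-0.008055i
  m=-3: Y*=-0.289826+0.104045i  Y=+0.087026+0.015079i  product -0.026791+0.004684i
  m=-2: Y*=-0.103278-0.110114i  Y=-0.186270+0.251241i  product +0.046903-0.005437i
  m=-1: Y*=-0.111580+0.257631i  Y=+0.069257+0.137562i  product -0.043168+0.002494i
  m=+0: Y*=-0.165591-0.000000i  Y=-0.291816+0.000000i  product +0.048322+0.000000i
  m=+1: Y*=+0.111580+0.257631i  Y=-0.069257+0.137562i  product -0.043168-0.002494i
  m=+2: Y*=-0.103278+0.110114i  Y=-0.186270-0.251241i  product +0.046903+0.005437i
  m=+3: Y*=+0.289826+0.104045i  Y=-0.087026+0.015079i  product -0.026791-0.004684i
  m=+4: Y*=+0.006273+0.097815i  Y=+0.104397-0.343749i  product +0.034279+0.008055i
  m=+5: Y*=+0.318978-0.163138i  Y=+0.063016+0.060045i  product +0.029896+0.008873i
  m=+6: Y*=-0.023724-0.019553i  Y=+0.318706-0.113861i  product -0.009787-0.003531i
  m=+7: Y*=+0.112685-0.390968i  Y=-0.054283+0.438077i  product +0.165157+0.070588i
  m=+8: Y*=-0.398939+0.051384i  Y=-0.200944-0.134454i  product +0.087073+0.043314i
Σ over m = +0.615446+0.000000i; ×(4π/17) → +0.454936+0.000000i. Real part: 0.454936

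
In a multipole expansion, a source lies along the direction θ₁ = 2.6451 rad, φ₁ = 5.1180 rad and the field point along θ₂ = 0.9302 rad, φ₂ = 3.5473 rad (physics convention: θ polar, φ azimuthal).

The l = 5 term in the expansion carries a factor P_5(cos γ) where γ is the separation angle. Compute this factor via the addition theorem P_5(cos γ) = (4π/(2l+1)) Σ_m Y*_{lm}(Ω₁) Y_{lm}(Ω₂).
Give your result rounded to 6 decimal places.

Summing Y*_{l m}(θ₁,φ₁)·Y_{l m}(θ₂,φ₂) over m ∈ [−5, 5]; prefactor 4π/(2·5+1) = 1.142397:
  [-5]  conj(Y_{5,-5})(Ω₁) = (0.010213, 0.005025) ; Y_{5,-5}(Ω₂) = (0.067944, 0.137920) ; Δ = (0.000001, 0.001750)
  [-4]  conj(Y_{5,-4})(Ω₁) = (0.003430, -0.066354) ; Y_{5,-4}(Ω₂) = (-0.018850, -0.361952) ; Δ = (-0.024081, 0.000009)
  [-3]  conj(Y_{5,-3})(Ω₁) = (-0.208961, 0.077217) ; Y_{5,-3}(Ω₂) = (-0.136765, 0.370439) ; Δ = (-0.000025, -0.087968)
  [-2]  conj(Y_{5,-2})(Ω₁) = (0.307174, 0.323463) ; Y_{5,-2}(Ω₂) = (0.032114, -0.033830) ; Δ = (0.020807, -0.000004)
  [-1]  conj(Y_{5,-1})(Ω₁) = (0.164215, -0.382409) ; Y_{5,-1}(Ω₂) = (0.311758, -0.133912) ; Δ = (-0.000014, -0.141210)
  [+0]  conj(Y_{5,0})(Ω₁) = (0.150445, -0.000000) ; Y_{5,0}(Ω₂) = (-0.137424, 0.000000) ; Δ = (-0.020675, 0.000000)
  [+1]  conj(Y_{5,1})(Ω₁) = (-0.164215, -0.382409) ; Y_{5,1}(Ω₂) = (-0.311758, -0.133912) ; Δ = (-0.000014, 0.141210)
  [+2]  conj(Y_{5,2})(Ω₁) = (0.307174, -0.323463) ; Y_{5,2}(Ω₂) = (0.032114, 0.033830) ; Δ = (0.020807, 0.000004)
  [+3]  conj(Y_{5,3})(Ω₁) = (0.208961, 0.077217) ; Y_{5,3}(Ω₂) = (0.136765, 0.370439) ; Δ = (-0.000025, 0.087968)
  [+4]  conj(Y_{5,4})(Ω₁) = (0.003430, 0.066354) ; Y_{5,4}(Ω₂) = (-0.018850, 0.361952) ; Δ = (-0.024081, -0.000009)
  [+5]  conj(Y_{5,5})(Ω₁) = (-0.010213, 0.005025) ; Y_{5,5}(Ω₂) = (-0.067944, 0.137920) ; Δ = (0.000001, -0.001750)
Accumulated sum (-0.027299, 0.000000); after 4π/(2l+1) scaling, (-0.031187, 0.000000) ⇒ P_5 = -0.031187

-0.031187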